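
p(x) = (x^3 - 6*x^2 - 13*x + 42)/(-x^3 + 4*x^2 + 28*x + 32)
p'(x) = (3*x^2 - 12*x - 13)/(-x^3 + 4*x^2 + 28*x + 32) + (3*x^2 - 8*x - 28)*(x^3 - 6*x^2 - 13*x + 42)/(-x^3 + 4*x^2 + 28*x + 32)^2 = 2*(-x^3 + 17*x^2 + 19*x - 398)/(x^5 - 10*x^4 - 20*x^3 + 200*x^2 + 640*x + 512)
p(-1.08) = 6.22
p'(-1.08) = -12.38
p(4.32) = -0.31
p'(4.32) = -0.05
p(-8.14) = -1.30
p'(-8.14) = -0.04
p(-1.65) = 36.06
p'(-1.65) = -189.64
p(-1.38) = 12.73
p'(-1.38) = -37.12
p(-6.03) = -1.39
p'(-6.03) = -0.05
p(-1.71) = 51.05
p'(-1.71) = -326.84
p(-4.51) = -1.44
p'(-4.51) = 0.04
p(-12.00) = -1.20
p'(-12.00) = -0.02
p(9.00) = -1.39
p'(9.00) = 0.63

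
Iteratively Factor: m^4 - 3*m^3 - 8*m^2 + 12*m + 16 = (m + 1)*(m^3 - 4*m^2 - 4*m + 16) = (m - 4)*(m + 1)*(m^2 - 4) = (m - 4)*(m + 1)*(m + 2)*(m - 2)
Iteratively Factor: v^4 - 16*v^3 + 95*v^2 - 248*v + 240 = (v - 5)*(v^3 - 11*v^2 + 40*v - 48) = (v - 5)*(v - 3)*(v^2 - 8*v + 16) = (v - 5)*(v - 4)*(v - 3)*(v - 4)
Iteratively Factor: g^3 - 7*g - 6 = (g + 2)*(g^2 - 2*g - 3) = (g - 3)*(g + 2)*(g + 1)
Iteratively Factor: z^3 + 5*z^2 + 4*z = (z + 4)*(z^2 + z) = (z + 1)*(z + 4)*(z)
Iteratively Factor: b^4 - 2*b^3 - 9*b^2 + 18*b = (b - 2)*(b^3 - 9*b) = (b - 3)*(b - 2)*(b^2 + 3*b) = b*(b - 3)*(b - 2)*(b + 3)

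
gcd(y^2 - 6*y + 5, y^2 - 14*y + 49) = 1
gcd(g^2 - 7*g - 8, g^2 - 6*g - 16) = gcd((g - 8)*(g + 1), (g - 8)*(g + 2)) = g - 8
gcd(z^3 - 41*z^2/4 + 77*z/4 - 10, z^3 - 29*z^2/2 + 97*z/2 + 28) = z - 8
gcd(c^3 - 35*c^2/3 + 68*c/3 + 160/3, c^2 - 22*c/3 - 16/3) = c - 8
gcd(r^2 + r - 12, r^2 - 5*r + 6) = r - 3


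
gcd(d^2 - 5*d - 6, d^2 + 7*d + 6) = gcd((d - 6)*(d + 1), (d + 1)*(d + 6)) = d + 1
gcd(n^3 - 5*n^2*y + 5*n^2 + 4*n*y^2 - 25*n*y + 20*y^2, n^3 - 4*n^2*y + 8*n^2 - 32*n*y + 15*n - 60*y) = -n^2 + 4*n*y - 5*n + 20*y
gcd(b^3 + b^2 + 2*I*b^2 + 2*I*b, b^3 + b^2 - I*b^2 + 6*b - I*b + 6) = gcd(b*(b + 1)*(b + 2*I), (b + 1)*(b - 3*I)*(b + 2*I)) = b^2 + b*(1 + 2*I) + 2*I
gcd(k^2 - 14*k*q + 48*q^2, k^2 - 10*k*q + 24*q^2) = -k + 6*q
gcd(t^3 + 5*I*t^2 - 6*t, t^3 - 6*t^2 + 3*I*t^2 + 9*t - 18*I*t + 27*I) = t + 3*I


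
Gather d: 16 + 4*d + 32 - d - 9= 3*d + 39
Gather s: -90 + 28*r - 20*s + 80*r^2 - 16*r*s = 80*r^2 + 28*r + s*(-16*r - 20) - 90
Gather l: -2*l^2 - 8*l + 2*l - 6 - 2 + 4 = -2*l^2 - 6*l - 4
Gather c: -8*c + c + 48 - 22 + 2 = 28 - 7*c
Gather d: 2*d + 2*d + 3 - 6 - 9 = 4*d - 12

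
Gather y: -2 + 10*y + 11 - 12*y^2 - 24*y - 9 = -12*y^2 - 14*y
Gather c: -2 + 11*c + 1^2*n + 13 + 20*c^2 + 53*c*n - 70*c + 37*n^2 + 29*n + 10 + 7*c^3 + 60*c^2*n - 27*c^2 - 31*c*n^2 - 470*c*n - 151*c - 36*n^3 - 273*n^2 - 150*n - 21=7*c^3 + c^2*(60*n - 7) + c*(-31*n^2 - 417*n - 210) - 36*n^3 - 236*n^2 - 120*n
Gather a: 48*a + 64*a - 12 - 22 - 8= 112*a - 42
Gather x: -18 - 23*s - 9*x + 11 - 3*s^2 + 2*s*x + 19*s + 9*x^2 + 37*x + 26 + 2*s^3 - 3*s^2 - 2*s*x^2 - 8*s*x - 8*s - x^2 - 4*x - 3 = 2*s^3 - 6*s^2 - 12*s + x^2*(8 - 2*s) + x*(24 - 6*s) + 16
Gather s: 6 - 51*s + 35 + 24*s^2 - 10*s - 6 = 24*s^2 - 61*s + 35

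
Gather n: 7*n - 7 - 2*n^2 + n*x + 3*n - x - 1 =-2*n^2 + n*(x + 10) - x - 8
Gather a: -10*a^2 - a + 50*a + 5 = -10*a^2 + 49*a + 5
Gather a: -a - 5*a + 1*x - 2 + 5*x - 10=-6*a + 6*x - 12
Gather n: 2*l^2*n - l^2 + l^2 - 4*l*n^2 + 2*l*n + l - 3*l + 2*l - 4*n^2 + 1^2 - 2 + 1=n^2*(-4*l - 4) + n*(2*l^2 + 2*l)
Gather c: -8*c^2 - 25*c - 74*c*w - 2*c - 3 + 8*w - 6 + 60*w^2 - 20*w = -8*c^2 + c*(-74*w - 27) + 60*w^2 - 12*w - 9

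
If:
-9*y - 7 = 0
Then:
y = -7/9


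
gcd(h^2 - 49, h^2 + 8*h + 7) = h + 7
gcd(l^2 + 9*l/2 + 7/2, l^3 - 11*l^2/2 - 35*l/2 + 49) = l + 7/2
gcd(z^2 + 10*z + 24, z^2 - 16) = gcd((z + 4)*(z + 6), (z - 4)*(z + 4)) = z + 4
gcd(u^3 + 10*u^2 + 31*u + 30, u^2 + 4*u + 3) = u + 3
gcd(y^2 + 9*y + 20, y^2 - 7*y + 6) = 1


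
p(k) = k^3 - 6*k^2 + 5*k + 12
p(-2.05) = -32.08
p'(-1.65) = 32.97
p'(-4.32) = 112.83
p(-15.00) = -4788.00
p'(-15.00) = 860.00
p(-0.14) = 11.18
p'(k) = 3*k^2 - 12*k + 5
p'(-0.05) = 5.61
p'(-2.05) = 42.21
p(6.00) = 42.00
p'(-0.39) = 10.14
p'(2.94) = -4.35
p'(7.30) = 77.27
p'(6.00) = 41.00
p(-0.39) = 9.08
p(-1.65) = -17.08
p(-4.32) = -202.20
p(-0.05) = 11.73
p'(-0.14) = 6.74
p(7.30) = 117.78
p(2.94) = 0.25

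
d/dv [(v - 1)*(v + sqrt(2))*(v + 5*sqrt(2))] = 3*v^2 - 2*v + 12*sqrt(2)*v - 6*sqrt(2) + 10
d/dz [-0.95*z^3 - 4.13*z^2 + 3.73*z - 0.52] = -2.85*z^2 - 8.26*z + 3.73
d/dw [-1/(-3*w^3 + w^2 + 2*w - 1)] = (-9*w^2 + 2*w + 2)/(3*w^3 - w^2 - 2*w + 1)^2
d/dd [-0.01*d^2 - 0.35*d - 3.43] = -0.02*d - 0.35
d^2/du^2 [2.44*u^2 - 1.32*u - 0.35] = 4.88000000000000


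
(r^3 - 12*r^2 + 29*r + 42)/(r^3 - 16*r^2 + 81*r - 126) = (r + 1)/(r - 3)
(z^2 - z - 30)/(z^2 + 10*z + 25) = (z - 6)/(z + 5)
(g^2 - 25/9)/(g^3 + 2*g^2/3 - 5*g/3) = (g - 5/3)/(g*(g - 1))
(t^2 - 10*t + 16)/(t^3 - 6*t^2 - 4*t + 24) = (t - 8)/(t^2 - 4*t - 12)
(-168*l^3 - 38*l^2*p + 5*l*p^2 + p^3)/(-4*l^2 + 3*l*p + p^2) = (-42*l^2 + l*p + p^2)/(-l + p)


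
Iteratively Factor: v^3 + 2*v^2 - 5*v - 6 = (v + 1)*(v^2 + v - 6) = (v - 2)*(v + 1)*(v + 3)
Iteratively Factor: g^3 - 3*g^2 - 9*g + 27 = (g - 3)*(g^2 - 9) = (g - 3)*(g + 3)*(g - 3)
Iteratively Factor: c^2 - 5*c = (c)*(c - 5)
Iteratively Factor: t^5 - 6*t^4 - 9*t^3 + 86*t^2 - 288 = (t - 4)*(t^4 - 2*t^3 - 17*t^2 + 18*t + 72) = (t - 4)^2*(t^3 + 2*t^2 - 9*t - 18) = (t - 4)^2*(t + 2)*(t^2 - 9) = (t - 4)^2*(t - 3)*(t + 2)*(t + 3)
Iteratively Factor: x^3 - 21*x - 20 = (x - 5)*(x^2 + 5*x + 4) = (x - 5)*(x + 4)*(x + 1)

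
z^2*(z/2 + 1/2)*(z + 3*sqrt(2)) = z^4/2 + z^3/2 + 3*sqrt(2)*z^3/2 + 3*sqrt(2)*z^2/2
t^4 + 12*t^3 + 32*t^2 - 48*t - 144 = (t - 2)*(t + 2)*(t + 6)^2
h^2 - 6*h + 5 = (h - 5)*(h - 1)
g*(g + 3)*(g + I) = g^3 + 3*g^2 + I*g^2 + 3*I*g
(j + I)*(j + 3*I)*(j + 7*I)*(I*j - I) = I*j^4 - 11*j^3 - I*j^3 + 11*j^2 - 31*I*j^2 + 21*j + 31*I*j - 21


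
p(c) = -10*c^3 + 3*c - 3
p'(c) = 3 - 30*c^2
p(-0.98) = 3.47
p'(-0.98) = -25.81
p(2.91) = -240.69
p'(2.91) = -251.04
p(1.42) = -27.37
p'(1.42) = -57.49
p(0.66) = -3.89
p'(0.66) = -10.07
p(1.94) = -70.19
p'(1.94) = -109.91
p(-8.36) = 5814.69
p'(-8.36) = -2093.69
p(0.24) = -2.42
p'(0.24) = 1.27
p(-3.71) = 496.52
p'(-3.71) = -409.92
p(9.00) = -7266.00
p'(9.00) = -2427.00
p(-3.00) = 258.00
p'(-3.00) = -267.00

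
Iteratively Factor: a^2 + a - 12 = (a + 4)*(a - 3)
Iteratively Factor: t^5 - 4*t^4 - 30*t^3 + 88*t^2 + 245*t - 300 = (t + 3)*(t^4 - 7*t^3 - 9*t^2 + 115*t - 100) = (t - 5)*(t + 3)*(t^3 - 2*t^2 - 19*t + 20) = (t - 5)^2*(t + 3)*(t^2 + 3*t - 4) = (t - 5)^2*(t - 1)*(t + 3)*(t + 4)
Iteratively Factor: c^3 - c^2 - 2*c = (c - 2)*(c^2 + c) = c*(c - 2)*(c + 1)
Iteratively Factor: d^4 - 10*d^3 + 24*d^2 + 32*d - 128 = (d - 4)*(d^3 - 6*d^2 + 32) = (d - 4)^2*(d^2 - 2*d - 8) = (d - 4)^2*(d + 2)*(d - 4)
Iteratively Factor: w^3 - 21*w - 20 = (w - 5)*(w^2 + 5*w + 4) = (w - 5)*(w + 1)*(w + 4)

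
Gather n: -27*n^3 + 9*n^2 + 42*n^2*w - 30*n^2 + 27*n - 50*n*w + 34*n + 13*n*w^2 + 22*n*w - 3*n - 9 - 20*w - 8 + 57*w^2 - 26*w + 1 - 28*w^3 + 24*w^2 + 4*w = -27*n^3 + n^2*(42*w - 21) + n*(13*w^2 - 28*w + 58) - 28*w^3 + 81*w^2 - 42*w - 16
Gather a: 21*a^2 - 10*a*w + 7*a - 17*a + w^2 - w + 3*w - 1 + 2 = 21*a^2 + a*(-10*w - 10) + w^2 + 2*w + 1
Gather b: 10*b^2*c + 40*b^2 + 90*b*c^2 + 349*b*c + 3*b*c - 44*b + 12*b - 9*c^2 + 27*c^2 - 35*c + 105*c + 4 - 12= b^2*(10*c + 40) + b*(90*c^2 + 352*c - 32) + 18*c^2 + 70*c - 8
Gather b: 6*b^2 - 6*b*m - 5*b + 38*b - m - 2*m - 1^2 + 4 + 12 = 6*b^2 + b*(33 - 6*m) - 3*m + 15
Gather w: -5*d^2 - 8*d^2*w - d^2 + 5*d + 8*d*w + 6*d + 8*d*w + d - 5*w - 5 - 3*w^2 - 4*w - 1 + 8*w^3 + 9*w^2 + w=-6*d^2 + 12*d + 8*w^3 + 6*w^2 + w*(-8*d^2 + 16*d - 8) - 6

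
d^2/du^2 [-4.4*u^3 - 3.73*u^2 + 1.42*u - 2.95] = -26.4*u - 7.46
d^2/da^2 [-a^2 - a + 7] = -2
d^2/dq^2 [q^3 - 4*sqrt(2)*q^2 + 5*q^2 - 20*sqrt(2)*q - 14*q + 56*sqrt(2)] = 6*q - 8*sqrt(2) + 10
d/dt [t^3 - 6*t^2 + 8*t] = 3*t^2 - 12*t + 8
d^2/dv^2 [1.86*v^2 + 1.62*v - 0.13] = 3.72000000000000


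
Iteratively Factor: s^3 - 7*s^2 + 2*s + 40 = (s - 4)*(s^2 - 3*s - 10) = (s - 4)*(s + 2)*(s - 5)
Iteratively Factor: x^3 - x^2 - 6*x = (x + 2)*(x^2 - 3*x) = x*(x + 2)*(x - 3)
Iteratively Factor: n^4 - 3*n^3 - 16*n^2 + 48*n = (n - 4)*(n^3 + n^2 - 12*n) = (n - 4)*(n + 4)*(n^2 - 3*n) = n*(n - 4)*(n + 4)*(n - 3)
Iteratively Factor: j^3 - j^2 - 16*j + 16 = (j + 4)*(j^2 - 5*j + 4) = (j - 1)*(j + 4)*(j - 4)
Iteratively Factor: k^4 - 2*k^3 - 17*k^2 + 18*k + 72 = (k + 2)*(k^3 - 4*k^2 - 9*k + 36) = (k + 2)*(k + 3)*(k^2 - 7*k + 12) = (k - 4)*(k + 2)*(k + 3)*(k - 3)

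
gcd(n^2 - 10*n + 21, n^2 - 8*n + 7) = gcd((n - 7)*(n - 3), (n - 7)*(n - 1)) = n - 7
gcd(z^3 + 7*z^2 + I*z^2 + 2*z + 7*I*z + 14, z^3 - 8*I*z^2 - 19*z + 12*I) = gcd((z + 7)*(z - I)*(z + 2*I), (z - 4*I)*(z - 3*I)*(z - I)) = z - I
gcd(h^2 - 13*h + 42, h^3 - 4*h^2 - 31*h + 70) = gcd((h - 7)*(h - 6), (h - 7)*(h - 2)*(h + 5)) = h - 7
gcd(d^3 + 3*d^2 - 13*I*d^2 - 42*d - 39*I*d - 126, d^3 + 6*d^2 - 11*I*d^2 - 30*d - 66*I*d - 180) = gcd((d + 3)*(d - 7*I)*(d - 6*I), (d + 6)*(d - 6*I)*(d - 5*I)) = d - 6*I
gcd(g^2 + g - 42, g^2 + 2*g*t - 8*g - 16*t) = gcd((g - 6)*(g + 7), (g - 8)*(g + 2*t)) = 1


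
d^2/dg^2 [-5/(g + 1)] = -10/(g + 1)^3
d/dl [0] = 0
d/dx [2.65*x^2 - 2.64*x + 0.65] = 5.3*x - 2.64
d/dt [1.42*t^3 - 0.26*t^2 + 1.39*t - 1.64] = 4.26*t^2 - 0.52*t + 1.39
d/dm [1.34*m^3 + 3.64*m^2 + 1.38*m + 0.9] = 4.02*m^2 + 7.28*m + 1.38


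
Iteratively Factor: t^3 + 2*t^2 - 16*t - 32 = (t + 4)*(t^2 - 2*t - 8) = (t + 2)*(t + 4)*(t - 4)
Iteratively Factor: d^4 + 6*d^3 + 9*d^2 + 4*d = (d)*(d^3 + 6*d^2 + 9*d + 4) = d*(d + 1)*(d^2 + 5*d + 4) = d*(d + 1)^2*(d + 4)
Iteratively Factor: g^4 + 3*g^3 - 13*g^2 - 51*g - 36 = (g + 1)*(g^3 + 2*g^2 - 15*g - 36) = (g + 1)*(g + 3)*(g^2 - g - 12) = (g + 1)*(g + 3)^2*(g - 4)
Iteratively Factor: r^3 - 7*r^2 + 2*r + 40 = (r + 2)*(r^2 - 9*r + 20) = (r - 4)*(r + 2)*(r - 5)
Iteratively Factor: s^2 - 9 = (s + 3)*(s - 3)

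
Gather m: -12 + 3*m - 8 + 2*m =5*m - 20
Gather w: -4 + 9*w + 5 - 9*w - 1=0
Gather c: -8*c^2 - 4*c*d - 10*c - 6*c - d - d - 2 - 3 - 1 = -8*c^2 + c*(-4*d - 16) - 2*d - 6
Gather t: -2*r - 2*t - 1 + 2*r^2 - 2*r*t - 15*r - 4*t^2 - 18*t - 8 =2*r^2 - 17*r - 4*t^2 + t*(-2*r - 20) - 9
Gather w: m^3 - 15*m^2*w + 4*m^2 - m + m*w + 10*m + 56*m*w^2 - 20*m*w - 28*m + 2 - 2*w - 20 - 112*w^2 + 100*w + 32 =m^3 + 4*m^2 - 19*m + w^2*(56*m - 112) + w*(-15*m^2 - 19*m + 98) + 14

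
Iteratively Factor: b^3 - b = (b)*(b^2 - 1) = b*(b + 1)*(b - 1)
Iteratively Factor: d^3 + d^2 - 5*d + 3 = (d - 1)*(d^2 + 2*d - 3) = (d - 1)*(d + 3)*(d - 1)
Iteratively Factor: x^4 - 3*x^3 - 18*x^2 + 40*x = (x + 4)*(x^3 - 7*x^2 + 10*x) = (x - 5)*(x + 4)*(x^2 - 2*x) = x*(x - 5)*(x + 4)*(x - 2)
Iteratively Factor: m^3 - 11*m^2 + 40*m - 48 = (m - 4)*(m^2 - 7*m + 12) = (m - 4)*(m - 3)*(m - 4)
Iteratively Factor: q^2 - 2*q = (q)*(q - 2)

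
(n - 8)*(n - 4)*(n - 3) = n^3 - 15*n^2 + 68*n - 96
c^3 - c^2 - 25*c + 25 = (c - 5)*(c - 1)*(c + 5)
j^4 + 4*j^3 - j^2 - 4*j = j*(j - 1)*(j + 1)*(j + 4)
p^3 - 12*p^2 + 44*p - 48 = (p - 6)*(p - 4)*(p - 2)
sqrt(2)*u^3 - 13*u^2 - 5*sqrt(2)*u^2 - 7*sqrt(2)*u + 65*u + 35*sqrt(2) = (u - 5)*(u - 7*sqrt(2))*(sqrt(2)*u + 1)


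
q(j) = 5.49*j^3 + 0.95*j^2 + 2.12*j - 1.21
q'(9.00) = 1353.29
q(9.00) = 4097.03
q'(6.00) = 606.44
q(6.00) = 1231.55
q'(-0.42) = 4.23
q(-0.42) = -2.34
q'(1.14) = 25.69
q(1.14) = 10.58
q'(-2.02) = 65.49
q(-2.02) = -46.87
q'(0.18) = 3.00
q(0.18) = -0.77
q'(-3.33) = 178.43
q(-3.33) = -200.46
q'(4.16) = 295.05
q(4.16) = 419.28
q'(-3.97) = 254.16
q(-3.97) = -338.17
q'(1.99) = 71.12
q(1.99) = 50.04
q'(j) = 16.47*j^2 + 1.9*j + 2.12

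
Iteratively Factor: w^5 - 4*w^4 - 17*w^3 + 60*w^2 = (w - 3)*(w^4 - w^3 - 20*w^2) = (w - 3)*(w + 4)*(w^3 - 5*w^2) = w*(w - 3)*(w + 4)*(w^2 - 5*w) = w^2*(w - 3)*(w + 4)*(w - 5)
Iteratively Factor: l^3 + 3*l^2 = (l)*(l^2 + 3*l) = l^2*(l + 3)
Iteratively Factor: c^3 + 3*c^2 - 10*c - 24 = (c - 3)*(c^2 + 6*c + 8) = (c - 3)*(c + 4)*(c + 2)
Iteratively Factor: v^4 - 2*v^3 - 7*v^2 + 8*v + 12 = (v + 1)*(v^3 - 3*v^2 - 4*v + 12) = (v - 3)*(v + 1)*(v^2 - 4) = (v - 3)*(v - 2)*(v + 1)*(v + 2)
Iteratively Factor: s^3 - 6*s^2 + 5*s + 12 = (s + 1)*(s^2 - 7*s + 12) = (s - 3)*(s + 1)*(s - 4)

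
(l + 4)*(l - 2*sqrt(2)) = l^2 - 2*sqrt(2)*l + 4*l - 8*sqrt(2)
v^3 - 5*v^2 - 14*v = v*(v - 7)*(v + 2)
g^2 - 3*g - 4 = (g - 4)*(g + 1)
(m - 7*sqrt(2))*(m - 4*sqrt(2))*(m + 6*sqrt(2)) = m^3 - 5*sqrt(2)*m^2 - 76*m + 336*sqrt(2)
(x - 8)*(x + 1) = x^2 - 7*x - 8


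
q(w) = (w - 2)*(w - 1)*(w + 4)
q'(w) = (w - 2)*(w - 1) + (w - 2)*(w + 4) + (w - 1)*(w + 4) = 3*w^2 + 2*w - 10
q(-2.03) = 24.06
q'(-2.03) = -1.70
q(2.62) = 6.65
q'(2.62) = 15.83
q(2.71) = 8.15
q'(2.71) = 17.45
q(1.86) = -0.71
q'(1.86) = 4.10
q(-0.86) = 16.70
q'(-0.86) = -9.50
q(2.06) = 0.39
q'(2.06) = 6.85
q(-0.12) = 9.21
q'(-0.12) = -10.20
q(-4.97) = -40.36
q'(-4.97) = 54.16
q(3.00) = 14.00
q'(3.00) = 23.00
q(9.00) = 728.00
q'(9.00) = 251.00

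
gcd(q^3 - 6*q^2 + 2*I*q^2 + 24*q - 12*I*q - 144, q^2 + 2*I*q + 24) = q^2 + 2*I*q + 24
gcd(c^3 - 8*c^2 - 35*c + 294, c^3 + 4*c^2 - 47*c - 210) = c^2 - c - 42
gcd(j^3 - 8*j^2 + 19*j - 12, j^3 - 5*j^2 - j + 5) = j - 1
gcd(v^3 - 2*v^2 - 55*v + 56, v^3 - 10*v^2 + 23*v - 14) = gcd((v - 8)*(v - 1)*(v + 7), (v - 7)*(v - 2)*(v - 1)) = v - 1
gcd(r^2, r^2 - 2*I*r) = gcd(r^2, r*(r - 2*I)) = r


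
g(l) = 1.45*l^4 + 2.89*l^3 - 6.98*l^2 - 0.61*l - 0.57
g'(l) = 5.8*l^3 + 8.67*l^2 - 13.96*l - 0.61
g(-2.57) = -30.91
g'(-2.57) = -5.92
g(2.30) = 36.84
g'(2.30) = 83.71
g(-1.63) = -20.40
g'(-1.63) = 20.06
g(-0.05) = -0.56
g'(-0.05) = 0.11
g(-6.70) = 1742.89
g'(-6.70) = -1262.31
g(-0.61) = -3.25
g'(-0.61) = 9.82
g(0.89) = -3.69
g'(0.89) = -2.08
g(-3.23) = -10.98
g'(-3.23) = -60.52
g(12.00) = 34048.11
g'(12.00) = 11102.75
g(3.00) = 130.26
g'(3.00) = 192.14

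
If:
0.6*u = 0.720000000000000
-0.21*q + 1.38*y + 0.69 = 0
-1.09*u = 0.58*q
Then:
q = -2.26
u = 1.20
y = -0.84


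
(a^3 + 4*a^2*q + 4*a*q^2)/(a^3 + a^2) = (a^2 + 4*a*q + 4*q^2)/(a*(a + 1))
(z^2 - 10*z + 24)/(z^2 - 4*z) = (z - 6)/z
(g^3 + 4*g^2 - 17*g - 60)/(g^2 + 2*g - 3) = (g^2 + g - 20)/(g - 1)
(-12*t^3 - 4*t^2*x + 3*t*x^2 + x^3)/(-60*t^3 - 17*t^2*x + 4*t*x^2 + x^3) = (-4*t^2 + x^2)/(-20*t^2 + t*x + x^2)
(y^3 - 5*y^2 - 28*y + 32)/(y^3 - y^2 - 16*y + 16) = (y - 8)/(y - 4)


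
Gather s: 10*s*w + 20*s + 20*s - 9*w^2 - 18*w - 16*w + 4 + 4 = s*(10*w + 40) - 9*w^2 - 34*w + 8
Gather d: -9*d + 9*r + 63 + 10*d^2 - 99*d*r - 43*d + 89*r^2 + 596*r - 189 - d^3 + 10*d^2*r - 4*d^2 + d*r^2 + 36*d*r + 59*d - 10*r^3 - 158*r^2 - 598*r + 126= -d^3 + d^2*(10*r + 6) + d*(r^2 - 63*r + 7) - 10*r^3 - 69*r^2 + 7*r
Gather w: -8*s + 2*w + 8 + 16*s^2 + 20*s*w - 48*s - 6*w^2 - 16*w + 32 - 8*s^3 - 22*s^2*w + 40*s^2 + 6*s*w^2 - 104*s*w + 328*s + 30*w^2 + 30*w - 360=-8*s^3 + 56*s^2 + 272*s + w^2*(6*s + 24) + w*(-22*s^2 - 84*s + 16) - 320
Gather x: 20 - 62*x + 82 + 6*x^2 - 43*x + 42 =6*x^2 - 105*x + 144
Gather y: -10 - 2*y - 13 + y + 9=-y - 14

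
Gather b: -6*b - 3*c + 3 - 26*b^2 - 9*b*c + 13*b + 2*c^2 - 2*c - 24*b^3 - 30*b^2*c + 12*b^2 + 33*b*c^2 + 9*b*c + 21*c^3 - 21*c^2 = -24*b^3 + b^2*(-30*c - 14) + b*(33*c^2 + 7) + 21*c^3 - 19*c^2 - 5*c + 3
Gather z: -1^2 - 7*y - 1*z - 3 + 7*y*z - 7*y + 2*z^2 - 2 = -14*y + 2*z^2 + z*(7*y - 1) - 6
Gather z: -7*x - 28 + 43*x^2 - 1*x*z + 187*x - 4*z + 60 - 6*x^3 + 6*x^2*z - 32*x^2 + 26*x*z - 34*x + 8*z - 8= -6*x^3 + 11*x^2 + 146*x + z*(6*x^2 + 25*x + 4) + 24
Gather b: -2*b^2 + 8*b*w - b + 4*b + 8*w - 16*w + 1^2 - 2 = -2*b^2 + b*(8*w + 3) - 8*w - 1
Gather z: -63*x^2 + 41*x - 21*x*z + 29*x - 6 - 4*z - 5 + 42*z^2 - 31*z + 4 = -63*x^2 + 70*x + 42*z^2 + z*(-21*x - 35) - 7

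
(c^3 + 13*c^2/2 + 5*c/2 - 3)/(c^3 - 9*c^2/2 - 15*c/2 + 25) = (2*c^3 + 13*c^2 + 5*c - 6)/(2*c^3 - 9*c^2 - 15*c + 50)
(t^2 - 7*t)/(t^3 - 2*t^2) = (t - 7)/(t*(t - 2))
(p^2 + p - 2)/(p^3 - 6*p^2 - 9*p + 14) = 1/(p - 7)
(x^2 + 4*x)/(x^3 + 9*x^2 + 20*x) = 1/(x + 5)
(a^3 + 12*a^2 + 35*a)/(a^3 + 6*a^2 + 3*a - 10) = a*(a + 7)/(a^2 + a - 2)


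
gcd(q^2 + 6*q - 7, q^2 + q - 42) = q + 7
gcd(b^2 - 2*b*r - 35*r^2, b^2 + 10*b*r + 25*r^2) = b + 5*r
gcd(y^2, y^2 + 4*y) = y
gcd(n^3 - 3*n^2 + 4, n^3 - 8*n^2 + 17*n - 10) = n - 2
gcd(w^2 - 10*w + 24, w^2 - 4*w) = w - 4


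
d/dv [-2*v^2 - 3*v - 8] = -4*v - 3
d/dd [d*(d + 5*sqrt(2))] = 2*d + 5*sqrt(2)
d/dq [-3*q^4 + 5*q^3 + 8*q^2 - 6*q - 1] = -12*q^3 + 15*q^2 + 16*q - 6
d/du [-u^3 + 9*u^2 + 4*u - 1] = -3*u^2 + 18*u + 4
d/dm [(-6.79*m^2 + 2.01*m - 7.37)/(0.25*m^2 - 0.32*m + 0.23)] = (1.6703*m^2 + 0.561599999999999*m - 1.8961)/(0.0625*m^4 - 0.16*m^3 + 0.2174*m^2 - 0.1472*m + 0.0529)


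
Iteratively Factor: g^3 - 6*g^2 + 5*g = (g)*(g^2 - 6*g + 5) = g*(g - 5)*(g - 1)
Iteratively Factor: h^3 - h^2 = (h)*(h^2 - h) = h*(h - 1)*(h)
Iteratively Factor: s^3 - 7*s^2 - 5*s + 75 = (s - 5)*(s^2 - 2*s - 15) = (s - 5)^2*(s + 3)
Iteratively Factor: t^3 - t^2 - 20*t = (t)*(t^2 - t - 20) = t*(t + 4)*(t - 5)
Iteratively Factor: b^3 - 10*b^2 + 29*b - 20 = (b - 5)*(b^2 - 5*b + 4) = (b - 5)*(b - 1)*(b - 4)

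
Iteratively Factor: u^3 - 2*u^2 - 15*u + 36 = (u - 3)*(u^2 + u - 12) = (u - 3)*(u + 4)*(u - 3)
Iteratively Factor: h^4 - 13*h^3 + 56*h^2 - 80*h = (h - 4)*(h^3 - 9*h^2 + 20*h) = h*(h - 4)*(h^2 - 9*h + 20) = h*(h - 5)*(h - 4)*(h - 4)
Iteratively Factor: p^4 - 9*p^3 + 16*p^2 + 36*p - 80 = (p + 2)*(p^3 - 11*p^2 + 38*p - 40) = (p - 4)*(p + 2)*(p^2 - 7*p + 10) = (p - 4)*(p - 2)*(p + 2)*(p - 5)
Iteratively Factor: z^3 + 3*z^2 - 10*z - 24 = (z - 3)*(z^2 + 6*z + 8) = (z - 3)*(z + 4)*(z + 2)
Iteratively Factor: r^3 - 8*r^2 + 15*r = (r)*(r^2 - 8*r + 15) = r*(r - 3)*(r - 5)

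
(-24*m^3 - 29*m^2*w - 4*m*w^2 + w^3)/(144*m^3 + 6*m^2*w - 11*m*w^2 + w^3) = (m + w)/(-6*m + w)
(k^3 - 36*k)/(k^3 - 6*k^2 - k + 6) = k*(k + 6)/(k^2 - 1)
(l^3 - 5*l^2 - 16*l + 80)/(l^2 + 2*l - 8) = (l^2 - 9*l + 20)/(l - 2)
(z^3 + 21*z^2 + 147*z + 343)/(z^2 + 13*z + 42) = (z^2 + 14*z + 49)/(z + 6)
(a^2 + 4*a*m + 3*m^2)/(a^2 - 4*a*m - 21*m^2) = (a + m)/(a - 7*m)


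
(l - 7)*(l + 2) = l^2 - 5*l - 14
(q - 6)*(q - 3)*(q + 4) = q^3 - 5*q^2 - 18*q + 72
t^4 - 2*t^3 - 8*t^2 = t^2*(t - 4)*(t + 2)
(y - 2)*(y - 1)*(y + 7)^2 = y^4 + 11*y^3 + 9*y^2 - 119*y + 98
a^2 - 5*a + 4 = (a - 4)*(a - 1)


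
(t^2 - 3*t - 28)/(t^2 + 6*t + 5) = (t^2 - 3*t - 28)/(t^2 + 6*t + 5)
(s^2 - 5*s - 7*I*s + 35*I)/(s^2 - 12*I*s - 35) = (s - 5)/(s - 5*I)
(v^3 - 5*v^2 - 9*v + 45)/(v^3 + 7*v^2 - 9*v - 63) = (v - 5)/(v + 7)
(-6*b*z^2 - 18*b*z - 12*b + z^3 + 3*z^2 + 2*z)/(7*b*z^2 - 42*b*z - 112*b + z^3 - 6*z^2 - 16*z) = (-6*b*z - 6*b + z^2 + z)/(7*b*z - 56*b + z^2 - 8*z)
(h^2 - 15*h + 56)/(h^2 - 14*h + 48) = (h - 7)/(h - 6)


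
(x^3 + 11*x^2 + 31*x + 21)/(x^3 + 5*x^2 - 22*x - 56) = (x^2 + 4*x + 3)/(x^2 - 2*x - 8)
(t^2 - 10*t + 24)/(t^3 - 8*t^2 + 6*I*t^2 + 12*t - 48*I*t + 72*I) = (t - 4)/(t^2 + t*(-2 + 6*I) - 12*I)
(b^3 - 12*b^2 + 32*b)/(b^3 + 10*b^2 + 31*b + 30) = b*(b^2 - 12*b + 32)/(b^3 + 10*b^2 + 31*b + 30)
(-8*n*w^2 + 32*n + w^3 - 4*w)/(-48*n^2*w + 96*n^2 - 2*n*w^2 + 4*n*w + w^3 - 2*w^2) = (w + 2)/(6*n + w)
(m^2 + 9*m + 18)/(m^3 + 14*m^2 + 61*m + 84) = (m + 6)/(m^2 + 11*m + 28)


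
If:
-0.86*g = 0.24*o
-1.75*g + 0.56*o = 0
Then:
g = 0.00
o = 0.00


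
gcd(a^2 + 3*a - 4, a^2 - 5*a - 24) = 1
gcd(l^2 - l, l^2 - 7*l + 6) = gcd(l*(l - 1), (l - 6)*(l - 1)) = l - 1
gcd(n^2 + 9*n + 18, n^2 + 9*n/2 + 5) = 1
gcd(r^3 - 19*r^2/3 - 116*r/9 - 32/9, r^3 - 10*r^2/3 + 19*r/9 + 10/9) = r + 1/3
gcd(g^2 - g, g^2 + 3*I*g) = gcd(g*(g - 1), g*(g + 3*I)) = g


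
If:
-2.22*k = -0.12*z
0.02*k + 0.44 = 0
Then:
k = -22.00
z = -407.00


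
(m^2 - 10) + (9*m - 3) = m^2 + 9*m - 13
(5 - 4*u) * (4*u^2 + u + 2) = -16*u^3 + 16*u^2 - 3*u + 10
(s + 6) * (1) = s + 6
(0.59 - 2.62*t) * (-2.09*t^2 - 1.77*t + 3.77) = 5.4758*t^3 + 3.4043*t^2 - 10.9217*t + 2.2243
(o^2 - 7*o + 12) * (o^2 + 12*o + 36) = o^4 + 5*o^3 - 36*o^2 - 108*o + 432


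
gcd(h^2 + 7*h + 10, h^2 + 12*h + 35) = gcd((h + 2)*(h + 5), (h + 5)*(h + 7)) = h + 5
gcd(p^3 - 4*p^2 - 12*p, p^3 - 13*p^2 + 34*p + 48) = p - 6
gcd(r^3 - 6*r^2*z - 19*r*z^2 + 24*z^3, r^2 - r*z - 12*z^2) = r + 3*z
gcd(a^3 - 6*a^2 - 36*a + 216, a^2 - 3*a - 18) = a - 6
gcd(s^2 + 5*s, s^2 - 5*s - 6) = 1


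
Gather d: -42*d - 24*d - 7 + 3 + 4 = -66*d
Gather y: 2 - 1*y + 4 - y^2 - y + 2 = -y^2 - 2*y + 8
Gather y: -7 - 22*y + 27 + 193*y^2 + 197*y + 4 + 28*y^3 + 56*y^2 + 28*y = 28*y^3 + 249*y^2 + 203*y + 24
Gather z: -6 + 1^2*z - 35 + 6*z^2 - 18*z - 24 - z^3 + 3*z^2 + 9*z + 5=-z^3 + 9*z^2 - 8*z - 60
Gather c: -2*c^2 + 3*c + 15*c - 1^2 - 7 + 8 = -2*c^2 + 18*c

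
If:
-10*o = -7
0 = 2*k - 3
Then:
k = 3/2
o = 7/10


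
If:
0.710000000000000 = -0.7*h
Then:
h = -1.01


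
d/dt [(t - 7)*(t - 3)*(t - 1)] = 3*t^2 - 22*t + 31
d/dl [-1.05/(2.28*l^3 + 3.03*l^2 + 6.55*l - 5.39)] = (7.182*l^2 + 6.363*l + 6.8775)/(2.28*l^3 + 3.03*l^2 + 6.55*l - 5.39)^2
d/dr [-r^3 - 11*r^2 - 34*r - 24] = -3*r^2 - 22*r - 34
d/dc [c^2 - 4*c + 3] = 2*c - 4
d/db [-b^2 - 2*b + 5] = -2*b - 2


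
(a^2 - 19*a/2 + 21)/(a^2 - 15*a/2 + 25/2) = (2*a^2 - 19*a + 42)/(2*a^2 - 15*a + 25)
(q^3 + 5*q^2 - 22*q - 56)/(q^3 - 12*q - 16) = (q + 7)/(q + 2)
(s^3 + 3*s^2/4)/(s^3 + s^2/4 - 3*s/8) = 2*s/(2*s - 1)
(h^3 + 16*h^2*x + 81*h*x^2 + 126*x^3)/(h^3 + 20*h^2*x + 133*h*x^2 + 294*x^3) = (h + 3*x)/(h + 7*x)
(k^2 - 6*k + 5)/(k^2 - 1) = (k - 5)/(k + 1)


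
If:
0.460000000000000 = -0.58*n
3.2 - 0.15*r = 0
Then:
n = -0.79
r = 21.33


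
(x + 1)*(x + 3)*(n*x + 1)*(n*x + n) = n^2*x^4 + 5*n^2*x^3 + 7*n^2*x^2 + 3*n^2*x + n*x^3 + 5*n*x^2 + 7*n*x + 3*n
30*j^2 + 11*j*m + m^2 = (5*j + m)*(6*j + m)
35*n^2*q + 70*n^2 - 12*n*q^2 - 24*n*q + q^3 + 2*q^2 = (-7*n + q)*(-5*n + q)*(q + 2)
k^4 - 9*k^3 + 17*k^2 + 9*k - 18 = (k - 6)*(k - 3)*(k - 1)*(k + 1)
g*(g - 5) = g^2 - 5*g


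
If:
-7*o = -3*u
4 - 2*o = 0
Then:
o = 2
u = 14/3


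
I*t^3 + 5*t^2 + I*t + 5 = (t - 5*I)*(t + I)*(I*t + 1)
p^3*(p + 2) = p^4 + 2*p^3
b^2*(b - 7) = b^3 - 7*b^2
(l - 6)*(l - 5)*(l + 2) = l^3 - 9*l^2 + 8*l + 60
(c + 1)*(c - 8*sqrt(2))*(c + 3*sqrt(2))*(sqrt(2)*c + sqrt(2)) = sqrt(2)*c^4 - 10*c^3 + 2*sqrt(2)*c^3 - 47*sqrt(2)*c^2 - 20*c^2 - 96*sqrt(2)*c - 10*c - 48*sqrt(2)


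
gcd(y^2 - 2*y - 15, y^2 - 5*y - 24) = y + 3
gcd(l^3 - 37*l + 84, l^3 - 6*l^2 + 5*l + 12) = l^2 - 7*l + 12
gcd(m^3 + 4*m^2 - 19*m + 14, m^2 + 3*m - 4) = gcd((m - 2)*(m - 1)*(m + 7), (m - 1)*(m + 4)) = m - 1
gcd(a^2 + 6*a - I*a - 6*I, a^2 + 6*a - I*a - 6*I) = a^2 + a*(6 - I) - 6*I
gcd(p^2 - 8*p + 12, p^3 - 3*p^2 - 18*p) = p - 6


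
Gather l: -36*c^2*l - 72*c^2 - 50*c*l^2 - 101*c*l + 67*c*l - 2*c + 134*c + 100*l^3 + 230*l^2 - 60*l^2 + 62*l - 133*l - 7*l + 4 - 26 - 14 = -72*c^2 + 132*c + 100*l^3 + l^2*(170 - 50*c) + l*(-36*c^2 - 34*c - 78) - 36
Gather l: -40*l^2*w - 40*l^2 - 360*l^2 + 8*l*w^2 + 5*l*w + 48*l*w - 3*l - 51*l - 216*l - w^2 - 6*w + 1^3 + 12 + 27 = l^2*(-40*w - 400) + l*(8*w^2 + 53*w - 270) - w^2 - 6*w + 40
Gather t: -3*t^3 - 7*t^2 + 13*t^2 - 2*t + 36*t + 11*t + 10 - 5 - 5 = -3*t^3 + 6*t^2 + 45*t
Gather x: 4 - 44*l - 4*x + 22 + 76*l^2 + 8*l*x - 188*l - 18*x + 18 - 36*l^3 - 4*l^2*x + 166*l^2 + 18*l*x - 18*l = -36*l^3 + 242*l^2 - 250*l + x*(-4*l^2 + 26*l - 22) + 44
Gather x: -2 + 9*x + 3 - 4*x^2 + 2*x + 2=-4*x^2 + 11*x + 3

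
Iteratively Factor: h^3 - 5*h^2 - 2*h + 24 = (h - 4)*(h^2 - h - 6) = (h - 4)*(h - 3)*(h + 2)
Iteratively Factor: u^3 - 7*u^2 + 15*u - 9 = (u - 3)*(u^2 - 4*u + 3) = (u - 3)*(u - 1)*(u - 3)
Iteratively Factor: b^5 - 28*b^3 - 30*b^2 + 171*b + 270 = (b - 3)*(b^4 + 3*b^3 - 19*b^2 - 87*b - 90) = (b - 3)*(b + 3)*(b^3 - 19*b - 30) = (b - 5)*(b - 3)*(b + 3)*(b^2 + 5*b + 6) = (b - 5)*(b - 3)*(b + 3)^2*(b + 2)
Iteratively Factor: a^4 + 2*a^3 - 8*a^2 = (a)*(a^3 + 2*a^2 - 8*a) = a^2*(a^2 + 2*a - 8) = a^2*(a - 2)*(a + 4)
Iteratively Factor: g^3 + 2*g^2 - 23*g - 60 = (g + 3)*(g^2 - g - 20) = (g + 3)*(g + 4)*(g - 5)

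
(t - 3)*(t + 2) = t^2 - t - 6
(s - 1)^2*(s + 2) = s^3 - 3*s + 2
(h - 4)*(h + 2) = h^2 - 2*h - 8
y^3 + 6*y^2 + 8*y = y*(y + 2)*(y + 4)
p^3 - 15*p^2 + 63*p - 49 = (p - 7)^2*(p - 1)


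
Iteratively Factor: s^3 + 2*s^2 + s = (s + 1)*(s^2 + s) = s*(s + 1)*(s + 1)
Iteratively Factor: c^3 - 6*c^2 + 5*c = (c - 1)*(c^2 - 5*c) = (c - 5)*(c - 1)*(c)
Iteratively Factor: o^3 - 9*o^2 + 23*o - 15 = (o - 5)*(o^2 - 4*o + 3) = (o - 5)*(o - 1)*(o - 3)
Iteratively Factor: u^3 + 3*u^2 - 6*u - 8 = (u + 1)*(u^2 + 2*u - 8) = (u + 1)*(u + 4)*(u - 2)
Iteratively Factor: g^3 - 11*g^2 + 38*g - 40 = (g - 4)*(g^2 - 7*g + 10) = (g - 5)*(g - 4)*(g - 2)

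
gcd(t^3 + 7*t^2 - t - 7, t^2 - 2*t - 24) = 1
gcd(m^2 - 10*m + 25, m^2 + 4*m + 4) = 1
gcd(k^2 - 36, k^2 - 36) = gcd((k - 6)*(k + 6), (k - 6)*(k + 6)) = k^2 - 36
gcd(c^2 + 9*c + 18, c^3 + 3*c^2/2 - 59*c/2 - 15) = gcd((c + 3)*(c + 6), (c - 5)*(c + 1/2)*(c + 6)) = c + 6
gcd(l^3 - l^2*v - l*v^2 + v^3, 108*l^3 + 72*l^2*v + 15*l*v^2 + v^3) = 1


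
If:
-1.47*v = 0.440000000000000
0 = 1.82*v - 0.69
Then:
No Solution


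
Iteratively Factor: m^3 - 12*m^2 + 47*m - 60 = (m - 5)*(m^2 - 7*m + 12) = (m - 5)*(m - 3)*(m - 4)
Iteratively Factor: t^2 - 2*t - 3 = (t + 1)*(t - 3)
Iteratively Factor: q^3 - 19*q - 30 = (q + 2)*(q^2 - 2*q - 15) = (q + 2)*(q + 3)*(q - 5)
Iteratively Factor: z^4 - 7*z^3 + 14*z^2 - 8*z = (z - 2)*(z^3 - 5*z^2 + 4*z) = (z - 2)*(z - 1)*(z^2 - 4*z) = (z - 4)*(z - 2)*(z - 1)*(z)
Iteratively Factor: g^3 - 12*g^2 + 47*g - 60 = (g - 5)*(g^2 - 7*g + 12) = (g - 5)*(g - 3)*(g - 4)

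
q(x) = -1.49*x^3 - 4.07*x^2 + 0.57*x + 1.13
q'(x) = -4.47*x^2 - 8.14*x + 0.57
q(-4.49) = 51.39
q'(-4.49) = -53.00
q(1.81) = -20.01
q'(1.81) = -28.81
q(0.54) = 0.02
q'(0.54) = -5.13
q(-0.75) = -0.96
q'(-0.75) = 4.16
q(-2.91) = 1.72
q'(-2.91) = -13.60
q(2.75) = -59.07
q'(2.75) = -55.62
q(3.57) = -116.50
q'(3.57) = -85.46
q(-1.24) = -2.99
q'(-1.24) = 3.79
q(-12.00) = 1982.93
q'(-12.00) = -545.43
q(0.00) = 1.13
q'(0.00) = 0.57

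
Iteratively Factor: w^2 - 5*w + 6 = (w - 3)*(w - 2)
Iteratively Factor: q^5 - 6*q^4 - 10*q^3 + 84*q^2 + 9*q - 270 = (q + 2)*(q^4 - 8*q^3 + 6*q^2 + 72*q - 135) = (q + 2)*(q + 3)*(q^3 - 11*q^2 + 39*q - 45) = (q - 3)*(q + 2)*(q + 3)*(q^2 - 8*q + 15) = (q - 3)^2*(q + 2)*(q + 3)*(q - 5)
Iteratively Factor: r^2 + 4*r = (r)*(r + 4)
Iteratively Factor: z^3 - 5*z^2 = (z)*(z^2 - 5*z) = z*(z - 5)*(z)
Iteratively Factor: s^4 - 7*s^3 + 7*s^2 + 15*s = (s - 5)*(s^3 - 2*s^2 - 3*s) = (s - 5)*(s - 3)*(s^2 + s) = (s - 5)*(s - 3)*(s + 1)*(s)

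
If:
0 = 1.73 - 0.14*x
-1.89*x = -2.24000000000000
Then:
No Solution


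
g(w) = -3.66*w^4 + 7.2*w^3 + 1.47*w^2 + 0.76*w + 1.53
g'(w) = -14.64*w^3 + 21.6*w^2 + 2.94*w + 0.76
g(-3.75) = -1084.11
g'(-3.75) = 1065.52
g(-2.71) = -330.44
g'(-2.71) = 442.80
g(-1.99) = -108.30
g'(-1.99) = 195.82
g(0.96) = 6.88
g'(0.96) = 10.54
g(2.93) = -72.26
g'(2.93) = -173.44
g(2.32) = -4.92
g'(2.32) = -58.97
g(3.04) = -92.88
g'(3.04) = -201.99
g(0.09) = 1.62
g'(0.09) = 1.19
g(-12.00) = -88131.27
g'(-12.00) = 28373.80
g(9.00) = -18637.02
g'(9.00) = -8895.74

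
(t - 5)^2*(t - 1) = t^3 - 11*t^2 + 35*t - 25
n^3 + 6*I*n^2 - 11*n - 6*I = (n + I)*(n + 2*I)*(n + 3*I)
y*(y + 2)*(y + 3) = y^3 + 5*y^2 + 6*y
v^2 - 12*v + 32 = (v - 8)*(v - 4)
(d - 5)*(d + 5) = d^2 - 25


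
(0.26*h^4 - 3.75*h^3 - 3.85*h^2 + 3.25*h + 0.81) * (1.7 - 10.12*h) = -2.6312*h^5 + 38.392*h^4 + 32.587*h^3 - 39.435*h^2 - 2.6722*h + 1.377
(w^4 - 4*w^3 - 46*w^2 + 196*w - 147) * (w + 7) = w^5 + 3*w^4 - 74*w^3 - 126*w^2 + 1225*w - 1029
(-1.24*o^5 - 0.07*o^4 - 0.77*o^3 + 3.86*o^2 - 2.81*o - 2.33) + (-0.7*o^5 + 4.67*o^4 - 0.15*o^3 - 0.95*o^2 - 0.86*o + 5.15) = -1.94*o^5 + 4.6*o^4 - 0.92*o^3 + 2.91*o^2 - 3.67*o + 2.82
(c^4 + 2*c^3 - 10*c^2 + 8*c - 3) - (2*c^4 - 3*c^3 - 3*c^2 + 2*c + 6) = -c^4 + 5*c^3 - 7*c^2 + 6*c - 9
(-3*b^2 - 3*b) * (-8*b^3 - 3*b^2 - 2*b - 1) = 24*b^5 + 33*b^4 + 15*b^3 + 9*b^2 + 3*b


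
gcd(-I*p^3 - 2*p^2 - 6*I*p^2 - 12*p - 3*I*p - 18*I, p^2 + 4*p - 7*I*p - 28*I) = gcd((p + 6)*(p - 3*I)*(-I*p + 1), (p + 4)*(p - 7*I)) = 1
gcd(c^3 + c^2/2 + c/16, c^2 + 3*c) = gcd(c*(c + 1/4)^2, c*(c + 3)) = c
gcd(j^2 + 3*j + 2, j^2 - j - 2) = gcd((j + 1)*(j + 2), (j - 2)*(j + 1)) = j + 1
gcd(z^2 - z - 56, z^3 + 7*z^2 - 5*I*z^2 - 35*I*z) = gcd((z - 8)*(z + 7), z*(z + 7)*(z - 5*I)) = z + 7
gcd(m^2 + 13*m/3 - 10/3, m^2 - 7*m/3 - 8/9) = 1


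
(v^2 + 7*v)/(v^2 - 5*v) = (v + 7)/(v - 5)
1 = 1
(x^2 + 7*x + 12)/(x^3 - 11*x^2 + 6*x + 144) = (x + 4)/(x^2 - 14*x + 48)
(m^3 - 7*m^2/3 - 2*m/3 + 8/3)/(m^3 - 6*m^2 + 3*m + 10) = (m - 4/3)/(m - 5)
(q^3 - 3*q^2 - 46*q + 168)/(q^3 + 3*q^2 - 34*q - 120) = (q^2 + 3*q - 28)/(q^2 + 9*q + 20)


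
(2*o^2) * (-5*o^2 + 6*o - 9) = -10*o^4 + 12*o^3 - 18*o^2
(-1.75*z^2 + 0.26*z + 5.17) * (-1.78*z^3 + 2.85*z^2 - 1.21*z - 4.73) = 3.115*z^5 - 5.4503*z^4 - 6.3441*z^3 + 22.6974*z^2 - 7.4855*z - 24.4541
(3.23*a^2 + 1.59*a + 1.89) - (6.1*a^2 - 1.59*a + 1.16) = -2.87*a^2 + 3.18*a + 0.73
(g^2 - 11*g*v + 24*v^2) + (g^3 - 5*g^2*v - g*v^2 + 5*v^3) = g^3 - 5*g^2*v + g^2 - g*v^2 - 11*g*v + 5*v^3 + 24*v^2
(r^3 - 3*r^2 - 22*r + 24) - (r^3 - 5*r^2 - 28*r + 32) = 2*r^2 + 6*r - 8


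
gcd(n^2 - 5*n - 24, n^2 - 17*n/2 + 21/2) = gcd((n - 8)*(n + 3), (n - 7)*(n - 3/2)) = 1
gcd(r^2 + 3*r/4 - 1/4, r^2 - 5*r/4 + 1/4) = r - 1/4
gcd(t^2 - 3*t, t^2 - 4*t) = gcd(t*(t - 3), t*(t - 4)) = t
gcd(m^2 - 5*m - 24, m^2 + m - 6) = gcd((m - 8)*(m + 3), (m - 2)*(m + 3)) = m + 3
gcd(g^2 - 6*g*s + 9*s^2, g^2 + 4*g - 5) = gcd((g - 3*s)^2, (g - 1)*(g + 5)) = 1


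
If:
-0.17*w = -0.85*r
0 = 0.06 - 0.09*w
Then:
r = 0.13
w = 0.67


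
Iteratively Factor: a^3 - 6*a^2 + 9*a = (a - 3)*(a^2 - 3*a) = a*(a - 3)*(a - 3)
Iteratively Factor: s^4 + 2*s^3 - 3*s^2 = (s - 1)*(s^3 + 3*s^2) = s*(s - 1)*(s^2 + 3*s) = s*(s - 1)*(s + 3)*(s)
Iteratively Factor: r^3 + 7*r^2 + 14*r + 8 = (r + 1)*(r^2 + 6*r + 8) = (r + 1)*(r + 2)*(r + 4)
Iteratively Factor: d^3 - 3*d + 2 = (d - 1)*(d^2 + d - 2) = (d - 1)*(d + 2)*(d - 1)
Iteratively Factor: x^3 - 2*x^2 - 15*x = (x)*(x^2 - 2*x - 15) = x*(x + 3)*(x - 5)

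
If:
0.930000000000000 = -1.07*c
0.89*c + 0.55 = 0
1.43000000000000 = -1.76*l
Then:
No Solution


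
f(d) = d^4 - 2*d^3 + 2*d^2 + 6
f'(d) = 4*d^3 - 6*d^2 + 4*d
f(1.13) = 7.30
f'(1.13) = 2.63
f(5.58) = 690.27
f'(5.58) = 530.47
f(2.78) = 38.22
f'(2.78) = 50.69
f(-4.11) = 463.98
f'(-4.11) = -395.50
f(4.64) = 312.79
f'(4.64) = 288.97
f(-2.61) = 101.59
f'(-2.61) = -122.43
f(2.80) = 39.24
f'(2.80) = 51.97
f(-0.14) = 6.05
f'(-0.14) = -0.69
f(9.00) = 5271.00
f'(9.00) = 2466.00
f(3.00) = 51.00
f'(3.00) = 66.00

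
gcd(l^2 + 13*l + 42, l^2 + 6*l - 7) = l + 7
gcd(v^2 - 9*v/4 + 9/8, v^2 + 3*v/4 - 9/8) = v - 3/4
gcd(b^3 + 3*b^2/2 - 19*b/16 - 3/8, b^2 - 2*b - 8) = b + 2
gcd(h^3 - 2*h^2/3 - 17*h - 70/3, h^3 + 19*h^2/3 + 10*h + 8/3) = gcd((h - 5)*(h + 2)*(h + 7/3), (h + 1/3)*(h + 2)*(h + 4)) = h + 2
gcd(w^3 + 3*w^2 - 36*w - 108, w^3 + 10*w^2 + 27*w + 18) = w^2 + 9*w + 18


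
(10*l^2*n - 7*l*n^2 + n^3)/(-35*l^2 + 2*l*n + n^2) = n*(-2*l + n)/(7*l + n)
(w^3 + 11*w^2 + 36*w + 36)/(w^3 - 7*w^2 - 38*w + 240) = (w^2 + 5*w + 6)/(w^2 - 13*w + 40)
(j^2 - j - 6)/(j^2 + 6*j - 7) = (j^2 - j - 6)/(j^2 + 6*j - 7)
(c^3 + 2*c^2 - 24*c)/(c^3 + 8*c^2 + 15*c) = (c^2 + 2*c - 24)/(c^2 + 8*c + 15)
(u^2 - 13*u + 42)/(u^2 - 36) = (u - 7)/(u + 6)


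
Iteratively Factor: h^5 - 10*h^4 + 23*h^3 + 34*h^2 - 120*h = (h)*(h^4 - 10*h^3 + 23*h^2 + 34*h - 120) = h*(h - 4)*(h^3 - 6*h^2 - h + 30) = h*(h - 4)*(h - 3)*(h^2 - 3*h - 10) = h*(h - 5)*(h - 4)*(h - 3)*(h + 2)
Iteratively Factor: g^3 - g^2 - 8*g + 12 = (g - 2)*(g^2 + g - 6) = (g - 2)*(g + 3)*(g - 2)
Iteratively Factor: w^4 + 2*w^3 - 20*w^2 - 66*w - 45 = (w + 1)*(w^3 + w^2 - 21*w - 45) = (w + 1)*(w + 3)*(w^2 - 2*w - 15) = (w + 1)*(w + 3)^2*(w - 5)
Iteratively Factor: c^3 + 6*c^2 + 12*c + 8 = (c + 2)*(c^2 + 4*c + 4) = (c + 2)^2*(c + 2)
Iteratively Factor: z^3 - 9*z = (z)*(z^2 - 9) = z*(z + 3)*(z - 3)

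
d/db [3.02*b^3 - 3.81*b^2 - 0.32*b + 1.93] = 9.06*b^2 - 7.62*b - 0.32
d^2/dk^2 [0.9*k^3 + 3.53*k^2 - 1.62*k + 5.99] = 5.4*k + 7.06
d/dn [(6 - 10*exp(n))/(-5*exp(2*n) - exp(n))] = 2*(-25*exp(2*n) + 30*exp(n) + 3)*exp(-n)/(25*exp(2*n) + 10*exp(n) + 1)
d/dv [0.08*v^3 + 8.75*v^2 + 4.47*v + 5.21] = 0.24*v^2 + 17.5*v + 4.47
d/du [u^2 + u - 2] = 2*u + 1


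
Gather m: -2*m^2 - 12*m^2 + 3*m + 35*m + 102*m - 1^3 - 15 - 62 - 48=-14*m^2 + 140*m - 126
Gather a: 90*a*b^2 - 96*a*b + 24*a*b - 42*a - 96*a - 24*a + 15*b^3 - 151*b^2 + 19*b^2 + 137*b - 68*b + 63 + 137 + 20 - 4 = a*(90*b^2 - 72*b - 162) + 15*b^3 - 132*b^2 + 69*b + 216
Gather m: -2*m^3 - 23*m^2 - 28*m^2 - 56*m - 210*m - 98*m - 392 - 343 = -2*m^3 - 51*m^2 - 364*m - 735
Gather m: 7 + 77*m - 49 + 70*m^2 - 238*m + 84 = 70*m^2 - 161*m + 42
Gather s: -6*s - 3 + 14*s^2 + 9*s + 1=14*s^2 + 3*s - 2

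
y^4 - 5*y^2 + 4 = (y - 2)*(y - 1)*(y + 1)*(y + 2)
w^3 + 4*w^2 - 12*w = w*(w - 2)*(w + 6)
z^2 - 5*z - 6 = (z - 6)*(z + 1)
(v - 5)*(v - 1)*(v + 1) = v^3 - 5*v^2 - v + 5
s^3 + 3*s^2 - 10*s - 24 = (s - 3)*(s + 2)*(s + 4)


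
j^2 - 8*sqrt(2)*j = j*(j - 8*sqrt(2))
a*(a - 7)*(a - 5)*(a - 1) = a^4 - 13*a^3 + 47*a^2 - 35*a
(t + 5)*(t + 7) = t^2 + 12*t + 35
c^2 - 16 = (c - 4)*(c + 4)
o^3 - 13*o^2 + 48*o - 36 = (o - 6)^2*(o - 1)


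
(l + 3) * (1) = l + 3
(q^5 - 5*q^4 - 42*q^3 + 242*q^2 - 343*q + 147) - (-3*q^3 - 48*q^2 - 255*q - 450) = q^5 - 5*q^4 - 39*q^3 + 290*q^2 - 88*q + 597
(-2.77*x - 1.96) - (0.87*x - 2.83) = 0.87 - 3.64*x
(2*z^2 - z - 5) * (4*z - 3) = 8*z^3 - 10*z^2 - 17*z + 15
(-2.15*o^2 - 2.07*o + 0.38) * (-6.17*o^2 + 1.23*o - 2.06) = 13.2655*o^4 + 10.1274*o^3 - 0.461699999999999*o^2 + 4.7316*o - 0.7828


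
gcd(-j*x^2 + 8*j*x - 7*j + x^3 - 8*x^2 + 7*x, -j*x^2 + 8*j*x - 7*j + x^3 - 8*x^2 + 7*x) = -j*x^2 + 8*j*x - 7*j + x^3 - 8*x^2 + 7*x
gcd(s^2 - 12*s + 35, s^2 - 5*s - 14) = s - 7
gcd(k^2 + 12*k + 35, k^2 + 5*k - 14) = k + 7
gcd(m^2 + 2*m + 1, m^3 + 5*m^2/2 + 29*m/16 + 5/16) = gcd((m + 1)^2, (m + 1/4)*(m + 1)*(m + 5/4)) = m + 1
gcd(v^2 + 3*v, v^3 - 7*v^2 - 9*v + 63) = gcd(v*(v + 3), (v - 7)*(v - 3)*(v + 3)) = v + 3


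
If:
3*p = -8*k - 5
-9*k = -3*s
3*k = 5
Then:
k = 5/3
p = -55/9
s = 5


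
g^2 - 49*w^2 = (g - 7*w)*(g + 7*w)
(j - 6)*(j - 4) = j^2 - 10*j + 24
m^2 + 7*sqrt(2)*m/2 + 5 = (m + sqrt(2))*(m + 5*sqrt(2)/2)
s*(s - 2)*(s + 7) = s^3 + 5*s^2 - 14*s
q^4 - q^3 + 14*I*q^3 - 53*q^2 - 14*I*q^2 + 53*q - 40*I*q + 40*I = (q + 5*I)*(q + 8*I)*(-I*q + 1)*(I*q - I)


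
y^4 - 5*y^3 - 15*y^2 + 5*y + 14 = (y - 7)*(y - 1)*(y + 1)*(y + 2)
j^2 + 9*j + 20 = (j + 4)*(j + 5)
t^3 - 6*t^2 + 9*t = t*(t - 3)^2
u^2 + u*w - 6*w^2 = (u - 2*w)*(u + 3*w)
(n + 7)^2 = n^2 + 14*n + 49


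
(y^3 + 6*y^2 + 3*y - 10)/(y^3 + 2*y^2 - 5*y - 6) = (y^3 + 6*y^2 + 3*y - 10)/(y^3 + 2*y^2 - 5*y - 6)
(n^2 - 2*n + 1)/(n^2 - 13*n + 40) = (n^2 - 2*n + 1)/(n^2 - 13*n + 40)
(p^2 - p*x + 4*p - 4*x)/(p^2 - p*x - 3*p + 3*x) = (p + 4)/(p - 3)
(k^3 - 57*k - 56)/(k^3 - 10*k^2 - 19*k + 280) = (k^2 + 8*k + 7)/(k^2 - 2*k - 35)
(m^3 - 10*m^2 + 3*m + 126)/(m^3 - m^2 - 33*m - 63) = (m - 6)/(m + 3)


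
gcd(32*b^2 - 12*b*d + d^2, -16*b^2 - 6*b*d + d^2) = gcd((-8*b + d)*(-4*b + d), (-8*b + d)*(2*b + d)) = 8*b - d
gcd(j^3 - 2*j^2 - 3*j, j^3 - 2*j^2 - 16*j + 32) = 1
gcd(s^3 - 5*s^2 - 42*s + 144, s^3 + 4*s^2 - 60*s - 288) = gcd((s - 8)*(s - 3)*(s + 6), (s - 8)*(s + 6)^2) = s^2 - 2*s - 48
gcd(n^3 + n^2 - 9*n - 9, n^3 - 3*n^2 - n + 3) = n^2 - 2*n - 3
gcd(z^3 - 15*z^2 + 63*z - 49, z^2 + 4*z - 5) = z - 1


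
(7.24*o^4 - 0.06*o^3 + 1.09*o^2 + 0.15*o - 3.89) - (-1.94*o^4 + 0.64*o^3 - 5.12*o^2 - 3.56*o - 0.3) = 9.18*o^4 - 0.7*o^3 + 6.21*o^2 + 3.71*o - 3.59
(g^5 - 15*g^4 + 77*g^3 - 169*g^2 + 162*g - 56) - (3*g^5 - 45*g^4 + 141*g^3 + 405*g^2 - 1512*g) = -2*g^5 + 30*g^4 - 64*g^3 - 574*g^2 + 1674*g - 56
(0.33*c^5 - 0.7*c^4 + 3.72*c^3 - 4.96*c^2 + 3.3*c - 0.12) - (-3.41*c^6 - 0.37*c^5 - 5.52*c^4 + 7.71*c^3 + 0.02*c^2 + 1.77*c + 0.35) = 3.41*c^6 + 0.7*c^5 + 4.82*c^4 - 3.99*c^3 - 4.98*c^2 + 1.53*c - 0.47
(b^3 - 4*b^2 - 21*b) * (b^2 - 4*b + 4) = b^5 - 8*b^4 - b^3 + 68*b^2 - 84*b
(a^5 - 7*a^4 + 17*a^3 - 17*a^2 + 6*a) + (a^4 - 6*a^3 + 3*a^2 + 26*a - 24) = a^5 - 6*a^4 + 11*a^3 - 14*a^2 + 32*a - 24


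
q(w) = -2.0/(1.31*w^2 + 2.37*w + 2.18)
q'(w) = -2.0*(-2.62*w - 2.37)/(1.31*w^2 + 2.37*w + 2.18)^2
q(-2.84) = -0.33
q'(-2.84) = -0.28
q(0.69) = -0.45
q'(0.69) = 0.42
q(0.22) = -0.72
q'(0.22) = 0.77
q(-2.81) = -0.34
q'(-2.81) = -0.29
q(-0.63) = -1.66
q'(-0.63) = 0.99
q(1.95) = -0.17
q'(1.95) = 0.11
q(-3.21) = -0.25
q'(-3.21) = -0.19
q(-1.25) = -1.58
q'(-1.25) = -1.13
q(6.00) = -0.03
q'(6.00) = 0.01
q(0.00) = -0.92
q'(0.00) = 1.00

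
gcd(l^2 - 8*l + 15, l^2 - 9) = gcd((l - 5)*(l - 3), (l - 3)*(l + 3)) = l - 3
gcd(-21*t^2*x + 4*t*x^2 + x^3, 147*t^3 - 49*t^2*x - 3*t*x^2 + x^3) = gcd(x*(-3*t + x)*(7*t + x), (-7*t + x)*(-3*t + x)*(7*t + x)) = -21*t^2 + 4*t*x + x^2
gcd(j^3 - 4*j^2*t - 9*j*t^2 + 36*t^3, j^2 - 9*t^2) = -j^2 + 9*t^2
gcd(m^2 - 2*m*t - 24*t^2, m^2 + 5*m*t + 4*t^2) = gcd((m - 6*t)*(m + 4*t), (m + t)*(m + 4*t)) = m + 4*t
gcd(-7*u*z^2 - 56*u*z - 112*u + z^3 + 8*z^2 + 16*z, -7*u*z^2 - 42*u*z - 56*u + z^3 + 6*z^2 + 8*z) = -7*u*z - 28*u + z^2 + 4*z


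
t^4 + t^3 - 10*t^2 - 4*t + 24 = (t - 2)^2*(t + 2)*(t + 3)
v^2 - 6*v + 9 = (v - 3)^2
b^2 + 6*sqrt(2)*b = b*(b + 6*sqrt(2))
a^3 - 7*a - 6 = (a - 3)*(a + 1)*(a + 2)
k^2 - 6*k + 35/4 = (k - 7/2)*(k - 5/2)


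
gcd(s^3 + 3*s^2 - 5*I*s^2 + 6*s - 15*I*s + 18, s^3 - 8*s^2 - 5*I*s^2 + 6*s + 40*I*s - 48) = s^2 - 5*I*s + 6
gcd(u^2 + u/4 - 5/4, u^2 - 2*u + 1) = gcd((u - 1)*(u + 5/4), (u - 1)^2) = u - 1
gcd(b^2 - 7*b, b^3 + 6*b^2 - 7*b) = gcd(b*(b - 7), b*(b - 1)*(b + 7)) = b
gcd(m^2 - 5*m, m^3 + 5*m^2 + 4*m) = m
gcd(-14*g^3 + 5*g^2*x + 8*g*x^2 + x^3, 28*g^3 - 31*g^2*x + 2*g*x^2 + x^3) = -7*g^2 + 6*g*x + x^2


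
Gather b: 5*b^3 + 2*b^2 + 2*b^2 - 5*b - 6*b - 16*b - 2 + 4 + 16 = 5*b^3 + 4*b^2 - 27*b + 18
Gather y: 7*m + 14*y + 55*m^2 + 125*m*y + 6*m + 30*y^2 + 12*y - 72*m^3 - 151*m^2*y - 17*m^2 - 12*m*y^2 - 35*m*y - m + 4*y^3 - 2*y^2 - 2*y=-72*m^3 + 38*m^2 + 12*m + 4*y^3 + y^2*(28 - 12*m) + y*(-151*m^2 + 90*m + 24)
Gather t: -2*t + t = -t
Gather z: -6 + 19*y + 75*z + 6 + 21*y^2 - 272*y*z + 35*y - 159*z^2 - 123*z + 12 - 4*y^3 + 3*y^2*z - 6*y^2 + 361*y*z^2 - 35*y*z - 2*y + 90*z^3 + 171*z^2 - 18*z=-4*y^3 + 15*y^2 + 52*y + 90*z^3 + z^2*(361*y + 12) + z*(3*y^2 - 307*y - 66) + 12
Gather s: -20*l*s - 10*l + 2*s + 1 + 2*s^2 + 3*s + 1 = -10*l + 2*s^2 + s*(5 - 20*l) + 2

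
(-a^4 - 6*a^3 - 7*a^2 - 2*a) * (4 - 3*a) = 3*a^5 + 14*a^4 - 3*a^3 - 22*a^2 - 8*a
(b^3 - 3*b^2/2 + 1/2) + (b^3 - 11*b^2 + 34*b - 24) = 2*b^3 - 25*b^2/2 + 34*b - 47/2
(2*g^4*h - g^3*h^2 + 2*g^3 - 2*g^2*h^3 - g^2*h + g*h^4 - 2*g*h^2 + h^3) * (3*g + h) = 6*g^5*h - g^4*h^2 + 6*g^4 - 7*g^3*h^3 - g^3*h + g^2*h^4 - 7*g^2*h^2 + g*h^5 + g*h^3 + h^4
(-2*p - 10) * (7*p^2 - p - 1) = -14*p^3 - 68*p^2 + 12*p + 10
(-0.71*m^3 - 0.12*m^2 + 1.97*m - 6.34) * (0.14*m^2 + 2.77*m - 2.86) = -0.0994*m^5 - 1.9835*m^4 + 1.974*m^3 + 4.9125*m^2 - 23.196*m + 18.1324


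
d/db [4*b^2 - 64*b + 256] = 8*b - 64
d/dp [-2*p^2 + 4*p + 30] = 4 - 4*p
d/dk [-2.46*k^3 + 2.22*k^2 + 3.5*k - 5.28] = -7.38*k^2 + 4.44*k + 3.5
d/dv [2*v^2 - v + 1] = 4*v - 1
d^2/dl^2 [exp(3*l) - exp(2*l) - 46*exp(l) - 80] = (9*exp(2*l) - 4*exp(l) - 46)*exp(l)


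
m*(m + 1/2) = m^2 + m/2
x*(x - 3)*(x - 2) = x^3 - 5*x^2 + 6*x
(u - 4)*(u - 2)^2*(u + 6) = u^4 - 2*u^3 - 28*u^2 + 104*u - 96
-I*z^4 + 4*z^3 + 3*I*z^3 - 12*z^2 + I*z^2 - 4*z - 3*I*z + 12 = (z - 3)*(z - 1)*(z + 4*I)*(-I*z - I)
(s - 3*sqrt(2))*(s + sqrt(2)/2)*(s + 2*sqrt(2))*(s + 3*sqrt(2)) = s^4 + 5*sqrt(2)*s^3/2 - 16*s^2 - 45*sqrt(2)*s - 36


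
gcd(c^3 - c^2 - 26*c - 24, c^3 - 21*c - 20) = c^2 + 5*c + 4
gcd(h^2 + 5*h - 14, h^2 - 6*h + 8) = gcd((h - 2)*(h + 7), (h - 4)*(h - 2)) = h - 2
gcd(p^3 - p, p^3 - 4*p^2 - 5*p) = p^2 + p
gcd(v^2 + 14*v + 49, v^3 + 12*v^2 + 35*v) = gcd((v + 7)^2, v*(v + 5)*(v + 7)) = v + 7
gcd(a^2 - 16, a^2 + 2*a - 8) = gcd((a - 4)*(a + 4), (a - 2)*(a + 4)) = a + 4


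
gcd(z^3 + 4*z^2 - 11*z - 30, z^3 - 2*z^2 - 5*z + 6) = z^2 - z - 6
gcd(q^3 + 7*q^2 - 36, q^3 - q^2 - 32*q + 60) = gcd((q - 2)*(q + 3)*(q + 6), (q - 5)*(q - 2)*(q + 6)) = q^2 + 4*q - 12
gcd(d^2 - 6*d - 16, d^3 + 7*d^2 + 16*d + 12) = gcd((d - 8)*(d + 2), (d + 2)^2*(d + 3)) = d + 2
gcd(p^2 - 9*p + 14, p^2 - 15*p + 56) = p - 7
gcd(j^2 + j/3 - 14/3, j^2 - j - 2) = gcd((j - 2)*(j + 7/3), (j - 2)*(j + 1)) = j - 2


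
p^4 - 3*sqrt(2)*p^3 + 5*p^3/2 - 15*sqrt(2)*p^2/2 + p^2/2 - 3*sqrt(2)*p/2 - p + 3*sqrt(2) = (p - 1/2)*(p + 1)*(p + 2)*(p - 3*sqrt(2))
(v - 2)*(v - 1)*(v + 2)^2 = v^4 + v^3 - 6*v^2 - 4*v + 8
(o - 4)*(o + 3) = o^2 - o - 12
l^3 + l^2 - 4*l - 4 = (l - 2)*(l + 1)*(l + 2)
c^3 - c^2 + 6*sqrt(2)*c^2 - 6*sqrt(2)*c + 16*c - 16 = (c - 1)*(c + 2*sqrt(2))*(c + 4*sqrt(2))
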